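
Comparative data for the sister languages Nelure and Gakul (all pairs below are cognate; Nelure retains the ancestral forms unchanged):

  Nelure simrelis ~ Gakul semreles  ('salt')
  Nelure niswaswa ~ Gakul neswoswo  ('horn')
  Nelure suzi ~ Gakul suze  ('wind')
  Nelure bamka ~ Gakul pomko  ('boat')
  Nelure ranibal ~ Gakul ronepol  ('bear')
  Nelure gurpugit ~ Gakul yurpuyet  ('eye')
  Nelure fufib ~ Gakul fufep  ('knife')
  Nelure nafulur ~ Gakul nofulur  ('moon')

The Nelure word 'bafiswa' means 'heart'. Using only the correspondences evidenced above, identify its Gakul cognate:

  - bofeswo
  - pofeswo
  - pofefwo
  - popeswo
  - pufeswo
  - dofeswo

pofeswo

bamka ~ pomko — Nelure b corresponds to Gakul p word-initially before a back vowel.
nafulur ~ nofulur — Nelure a corresponds to Gakul o after a consonant, before a labial obstruent.
simrelis ~ semreles, niswaswa ~ neswoswo — Nelure i corresponds to Gakul e after a consonant, before a consonant other than r, m, n, p, b, f, v.
niswaswa ~ neswoswo, bamka ~ pomko — Nelure a corresponds to Gakul o word-finally.
Applying these to Nelure 'bafiswa':
  bafiswa → pafiswa   (b→p word-initially before a back vowel)
  pafiswa → pofiswa   (a→o after a consonant, before a labial obstruent)
  pofiswa → pofeswa   (i→e after a consonant, before a consonant other than r, m, n, p, b, f, v)
  pofeswa → pofeswo   (a→o word-finally)
So the Gakul cognate is 'pofeswo'.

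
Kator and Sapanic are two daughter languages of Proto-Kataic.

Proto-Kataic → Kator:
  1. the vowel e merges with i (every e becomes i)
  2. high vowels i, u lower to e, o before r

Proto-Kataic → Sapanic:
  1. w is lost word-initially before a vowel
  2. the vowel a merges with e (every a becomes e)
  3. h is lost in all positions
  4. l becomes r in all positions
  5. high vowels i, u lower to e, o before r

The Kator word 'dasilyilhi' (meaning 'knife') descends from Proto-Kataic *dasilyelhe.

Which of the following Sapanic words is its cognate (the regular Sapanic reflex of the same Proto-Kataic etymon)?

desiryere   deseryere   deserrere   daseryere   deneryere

Sapanic: *dasilyelhe > desilyelhe > desilyele > desiryere > deseryere  (by vowel merger, h-loss, unconditioned shift, pre-rhotic lowering)
Among the options, 'deseryere' alone shows every Sapanic change applied in order.

deseryere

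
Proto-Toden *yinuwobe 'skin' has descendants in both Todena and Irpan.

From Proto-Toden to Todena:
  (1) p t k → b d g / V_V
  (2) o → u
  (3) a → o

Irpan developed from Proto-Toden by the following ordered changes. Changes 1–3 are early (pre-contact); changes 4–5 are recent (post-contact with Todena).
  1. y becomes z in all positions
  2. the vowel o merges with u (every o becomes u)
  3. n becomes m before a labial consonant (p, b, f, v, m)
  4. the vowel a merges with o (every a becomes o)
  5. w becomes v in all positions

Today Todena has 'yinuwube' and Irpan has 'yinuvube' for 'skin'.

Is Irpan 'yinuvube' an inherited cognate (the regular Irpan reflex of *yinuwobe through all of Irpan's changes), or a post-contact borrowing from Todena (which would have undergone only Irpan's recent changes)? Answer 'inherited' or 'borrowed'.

If inherited, *yinuwobe would pass through all of Irpan's changes:
Irpan: *yinuwobe > zinuwobe > zinuwube > zinuvube  (by unconditioned shift, vowel merger, unconditioned shift)
If borrowed from Todena 'yinuwube' after the early changes, it would undergo only the recent ones:
  rule 4 (vowel merger): no change (yinuwube)
  rule 5 (unconditioned shift): yinuwube → yinuvube
  ⇒ as a loan: yinuvube
Irpan 'yinuvube' matches the loan outcome 'yinuvube', not the inherited 'zinuvube' — it skipped the early Irpan changes, so it was borrowed from Todena.

borrowed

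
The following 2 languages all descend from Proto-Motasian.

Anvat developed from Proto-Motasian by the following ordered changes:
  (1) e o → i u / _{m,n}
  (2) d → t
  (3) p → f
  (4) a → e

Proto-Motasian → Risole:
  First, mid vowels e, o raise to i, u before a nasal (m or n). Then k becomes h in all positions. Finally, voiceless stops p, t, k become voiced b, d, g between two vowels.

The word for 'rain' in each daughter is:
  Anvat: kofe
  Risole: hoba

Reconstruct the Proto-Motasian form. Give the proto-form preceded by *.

*kopa

Position 4: Anvat has e, Risole has a. Risole preserves a here (none of its changes turn any other segment into a), so the proto-segment is *a.
Position 1: Anvat has k, Risole has h. Anvat preserves k here (none of its changes turn any other segment into k), so the proto-segment is *k.
Position 3: Anvat has f, Risole has b. Taking the neighbouring segments as reconstructed: Anvat f could go back to *p or *f; Risole b could go back to *p or *b — the one source consistent with every daughter is *p.
This points to *kopa. Verify forward in each daughter:
Anvat: *kopa > kofa > kofe  (by unconditioned shift, vowel merger)
Risole: *kopa
  kopa (rule 1 does not apply)
  kopa → hopa   [unconditioned shift]
  hopa → hoba   [intervocalic voicing]
  giving Risole hoba.
No other proto-form is consistent with every reflex, so the reconstruction is *kopa.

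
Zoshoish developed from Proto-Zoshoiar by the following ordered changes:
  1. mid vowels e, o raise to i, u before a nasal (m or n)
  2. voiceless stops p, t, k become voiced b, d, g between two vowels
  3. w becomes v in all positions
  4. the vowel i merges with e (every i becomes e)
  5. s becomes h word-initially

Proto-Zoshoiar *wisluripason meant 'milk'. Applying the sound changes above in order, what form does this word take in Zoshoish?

Zoshoish: *wisluripason > wisluripasun > wisluribasun > visluribasun > veslurebasun  (by pre-nasal raising, intervocalic voicing, unconditioned shift, vowel merger)

veslurebasun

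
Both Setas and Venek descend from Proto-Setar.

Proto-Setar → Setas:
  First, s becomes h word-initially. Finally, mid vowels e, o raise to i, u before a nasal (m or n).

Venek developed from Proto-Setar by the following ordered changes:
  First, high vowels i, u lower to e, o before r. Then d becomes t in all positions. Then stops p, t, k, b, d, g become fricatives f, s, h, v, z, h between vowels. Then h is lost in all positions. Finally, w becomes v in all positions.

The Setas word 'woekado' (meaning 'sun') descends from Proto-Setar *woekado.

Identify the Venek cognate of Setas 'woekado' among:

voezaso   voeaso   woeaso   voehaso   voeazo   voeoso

Venek: start from *woekado.
  rule 1: no change — woekado
  rule 2 (unconditioned shift): woekado → woekato
  rule 3 (intervocalic lenition): woekato → woehaso
  rule 4 (h-loss): woehaso → woeaso
  rule 5 (unconditioned shift): woeaso → voeaso
  ⇒ Venek voeaso
Only 'voeaso' matches the regular Venek development of *woekado.

voeaso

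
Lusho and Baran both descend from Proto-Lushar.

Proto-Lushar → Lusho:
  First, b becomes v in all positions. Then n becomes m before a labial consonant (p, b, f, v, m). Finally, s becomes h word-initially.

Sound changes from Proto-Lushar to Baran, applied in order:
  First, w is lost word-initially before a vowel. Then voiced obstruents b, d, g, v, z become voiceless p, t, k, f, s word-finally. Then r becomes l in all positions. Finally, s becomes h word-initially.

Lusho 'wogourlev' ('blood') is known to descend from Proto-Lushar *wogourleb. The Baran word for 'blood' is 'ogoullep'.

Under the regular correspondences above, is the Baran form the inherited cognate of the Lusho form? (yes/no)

Derive the expected Baran reflex of *wogourleb:
Baran: *wogourleb > ogourleb > ogourlep > ogoullep  (by glide loss, final devoicing, unconditioned shift)
Baran 'ogoullep' matches the regular reflex exactly, so the pair is cognate.

yes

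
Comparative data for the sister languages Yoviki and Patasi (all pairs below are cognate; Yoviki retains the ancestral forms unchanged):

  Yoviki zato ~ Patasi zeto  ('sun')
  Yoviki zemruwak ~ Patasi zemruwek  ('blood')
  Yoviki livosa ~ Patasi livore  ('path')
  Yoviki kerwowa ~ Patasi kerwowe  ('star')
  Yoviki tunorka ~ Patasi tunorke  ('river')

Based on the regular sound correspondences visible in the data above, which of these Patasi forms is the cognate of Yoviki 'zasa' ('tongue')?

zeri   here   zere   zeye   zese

zato ~ zeto, zemruwak ~ zemruwek — Yoviki a corresponds to Patasi e after a consonant, before a consonant other than r, m, n, p, b, f, v.
livosa ~ livore — Yoviki s corresponds to Patasi r between vowels (before a back vowel).
livosa ~ livore, kerwowa ~ kerwowe — Yoviki a corresponds to Patasi e word-finally.
Applying these to Yoviki 'zasa':
  zasa → zesa   (a→e after a consonant, before a consonant other than r, m, n, p, b, f, v)
  zesa → zera   (s→r between vowels (before a back vowel))
  zera → zere   (a→e word-finally)
So the Patasi cognate is 'zere'.

zere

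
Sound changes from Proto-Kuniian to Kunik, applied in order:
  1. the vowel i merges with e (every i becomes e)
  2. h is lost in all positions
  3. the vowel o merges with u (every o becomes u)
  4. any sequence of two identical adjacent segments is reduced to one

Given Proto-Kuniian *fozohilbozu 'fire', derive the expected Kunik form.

fuzuelbuzu

Kunik: *fozohilbozu
  fozohilbozu → fozohelbozu   [vowel merger]
  fozohelbozu → fozoelbozu   [h-loss]
  fozoelbozu → fuzuelbuzu   [vowel merger]
  fuzuelbuzu (rule 4 does not apply)
  giving Kunik fuzuelbuzu.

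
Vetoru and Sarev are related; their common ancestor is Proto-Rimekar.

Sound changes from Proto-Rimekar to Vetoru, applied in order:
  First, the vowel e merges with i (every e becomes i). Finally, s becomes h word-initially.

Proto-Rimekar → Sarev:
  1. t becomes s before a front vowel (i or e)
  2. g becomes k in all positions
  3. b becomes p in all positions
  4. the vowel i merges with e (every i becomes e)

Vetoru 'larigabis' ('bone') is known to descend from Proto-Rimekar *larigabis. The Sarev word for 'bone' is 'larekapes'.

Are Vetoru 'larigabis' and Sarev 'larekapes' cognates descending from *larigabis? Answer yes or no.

Derive the expected Sarev reflex of *larigabis:
Sarev: start from *larigabis.
  rule 1: no change — larigabis
  rule 2 (unconditioned shift): larigabis → larikabis
  rule 3 (unconditioned shift): larikabis → larikapis
  rule 4 (vowel merger): larikapis → larekapes
  ⇒ Sarev larekapes
Sarev 'larekapes' matches the regular reflex exactly, so the pair is cognate.

yes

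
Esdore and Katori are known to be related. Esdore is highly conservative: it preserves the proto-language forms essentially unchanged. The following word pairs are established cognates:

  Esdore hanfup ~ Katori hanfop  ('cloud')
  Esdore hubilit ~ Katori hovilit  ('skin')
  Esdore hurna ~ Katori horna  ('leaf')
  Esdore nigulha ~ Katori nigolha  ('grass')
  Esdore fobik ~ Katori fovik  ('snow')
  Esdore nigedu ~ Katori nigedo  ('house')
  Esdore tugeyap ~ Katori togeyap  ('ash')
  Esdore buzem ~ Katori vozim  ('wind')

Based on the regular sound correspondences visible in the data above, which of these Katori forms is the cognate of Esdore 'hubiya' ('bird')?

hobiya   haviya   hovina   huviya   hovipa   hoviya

hubilit ~ hovilit — Esdore u corresponds to Katori o after a consonant, before a labial obstruent.
hubilit ~ hovilit, fobik ~ fovik — Esdore b corresponds to Katori v between vowels (before a front vowel).
Applying these to Esdore 'hubiya':
  hubiya → hobiya   (u→o after a consonant, before a labial obstruent)
  hobiya → hoviya   (b→v between vowels (before a front vowel))
So the Katori cognate is 'hoviya'.

hoviya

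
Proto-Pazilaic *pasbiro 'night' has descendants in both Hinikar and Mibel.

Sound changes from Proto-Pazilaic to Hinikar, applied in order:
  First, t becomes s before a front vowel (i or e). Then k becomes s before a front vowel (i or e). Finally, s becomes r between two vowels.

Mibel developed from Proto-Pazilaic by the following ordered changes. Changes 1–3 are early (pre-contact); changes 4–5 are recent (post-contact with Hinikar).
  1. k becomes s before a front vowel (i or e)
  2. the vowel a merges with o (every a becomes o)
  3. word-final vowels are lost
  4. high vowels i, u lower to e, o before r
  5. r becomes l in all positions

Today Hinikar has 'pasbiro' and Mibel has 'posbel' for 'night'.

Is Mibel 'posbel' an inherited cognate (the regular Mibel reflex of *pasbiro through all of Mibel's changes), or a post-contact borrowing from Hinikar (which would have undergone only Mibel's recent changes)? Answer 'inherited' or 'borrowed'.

inherited

If inherited, *pasbiro would pass through all of Mibel's changes:
Mibel: *pasbiro > posbiro > posbir > posber > posbel  (by vowel merger, apocope, pre-rhotic lowering, unconditioned shift)
If borrowed from Hinikar 'pasbiro' after the early changes, it would undergo only the recent ones:
  rule 4 (pre-rhotic lowering): pasbiro → pasbero
  rule 5 (unconditioned shift): pasbero → pasbelo
  ⇒ as a loan: pasbelo
Mibel 'posbel' matches the inherited outcome exactly, so it is an inherited cognate, not a loan.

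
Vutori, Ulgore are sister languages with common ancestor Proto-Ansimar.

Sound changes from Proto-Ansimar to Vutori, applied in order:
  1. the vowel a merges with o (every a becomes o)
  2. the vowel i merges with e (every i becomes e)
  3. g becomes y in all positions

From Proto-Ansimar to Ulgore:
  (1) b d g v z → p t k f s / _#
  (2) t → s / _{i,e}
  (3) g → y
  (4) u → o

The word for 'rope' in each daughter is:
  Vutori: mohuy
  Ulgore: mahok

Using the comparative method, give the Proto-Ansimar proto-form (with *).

*mahug

Position 2: Vutori has o, Ulgore has a. Ulgore preserves a here (none of its changes turn any other segment into a), so the proto-segment is *a.
Position 5: Vutori has y, Ulgore has k. Taking the neighbouring segments as reconstructed: Vutori y could go back to *g or *y; Ulgore k could go back to *k or *g — the one source consistent with every daughter is *g.
Verify the candidate proto-form against each daughter:
Vutori: start from *mahug.
  rule 1 (vowel merger): mahug → mohug
  rule 2: no change — mohug
  rule 3 (unconditioned shift): mohug → mohuy
  ⇒ Vutori mohuy
Ulgore: *mahug > mahuk > mahok  (by final devoicing, vowel merger)
*mahug is the unique common source.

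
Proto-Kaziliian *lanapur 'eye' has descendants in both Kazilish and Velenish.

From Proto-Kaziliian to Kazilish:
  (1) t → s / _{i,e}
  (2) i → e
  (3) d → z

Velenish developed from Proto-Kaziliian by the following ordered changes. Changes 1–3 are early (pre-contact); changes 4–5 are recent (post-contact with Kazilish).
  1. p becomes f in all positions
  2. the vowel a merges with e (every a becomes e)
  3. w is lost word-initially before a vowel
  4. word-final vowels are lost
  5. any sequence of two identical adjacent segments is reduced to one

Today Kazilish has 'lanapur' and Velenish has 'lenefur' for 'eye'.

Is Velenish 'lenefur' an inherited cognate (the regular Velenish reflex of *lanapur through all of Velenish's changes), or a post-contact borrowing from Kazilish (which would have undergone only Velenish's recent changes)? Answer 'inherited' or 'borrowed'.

inherited

If inherited, *lanapur would pass through all of Velenish's changes:
Velenish: *lanapur > lanafur > lenefur  (by unconditioned shift, vowel merger)
If borrowed from Kazilish 'lanapur' after the early changes, it would undergo only the recent ones:
  rule 4 (apocope): no change (lanapur)
  rule 5 (degemination): no change (lanapur)
  ⇒ as a loan: lanapur
Velenish 'lenefur' matches the inherited outcome exactly, so it is an inherited cognate, not a loan.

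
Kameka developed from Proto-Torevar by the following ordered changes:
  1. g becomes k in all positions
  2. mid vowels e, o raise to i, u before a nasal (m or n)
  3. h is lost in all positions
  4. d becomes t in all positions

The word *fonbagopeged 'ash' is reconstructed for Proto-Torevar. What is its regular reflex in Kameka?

Kameka: start from *fonbagopeged.
  rule 1 (unconditioned shift): fonbagopeged → fonbakopeked
  rule 2 (pre-nasal raising): fonbakopeked → funbakopeked
  rule 3: no change — funbakopeked
  rule 4 (unconditioned shift): funbakopeked → funbakopeket
  ⇒ Kameka funbakopeket

funbakopeket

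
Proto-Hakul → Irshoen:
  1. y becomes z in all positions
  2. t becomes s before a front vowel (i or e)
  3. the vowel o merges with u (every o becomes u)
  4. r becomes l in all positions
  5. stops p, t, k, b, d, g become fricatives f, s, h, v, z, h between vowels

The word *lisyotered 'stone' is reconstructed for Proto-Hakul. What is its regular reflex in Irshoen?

liszuseled

Irshoen: *lisyotered > liszotered > liszosered > liszusered > liszuseled  (by unconditioned shift, palatalisation, vowel merger, unconditioned shift)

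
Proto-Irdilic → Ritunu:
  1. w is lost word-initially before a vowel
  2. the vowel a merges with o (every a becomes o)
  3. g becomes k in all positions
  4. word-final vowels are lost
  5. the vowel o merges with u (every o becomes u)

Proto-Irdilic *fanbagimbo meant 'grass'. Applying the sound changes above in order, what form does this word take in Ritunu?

funbukimb

Ritunu: *fanbagimbo
  fanbagimbo (rule 1 does not apply)
  fanbagimbo → fonbogimbo   [vowel merger]
  fonbogimbo → fonbokimbo   [unconditioned shift]
  fonbokimbo → fonbokimb   [apocope]
  fonbokimb → funbukimb   [vowel merger]
  giving Ritunu funbukimb.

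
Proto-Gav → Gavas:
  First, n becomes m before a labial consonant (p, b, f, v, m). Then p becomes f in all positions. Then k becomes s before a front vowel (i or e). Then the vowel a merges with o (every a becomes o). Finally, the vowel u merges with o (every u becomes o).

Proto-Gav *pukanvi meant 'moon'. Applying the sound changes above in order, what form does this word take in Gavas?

fokomvi

Gavas: *pukanvi
  pukanvi → pukamvi   [nasal place assimilation]
  pukamvi → fukamvi   [unconditioned shift]
  fukamvi (rule 3 does not apply)
  fukamvi → fukomvi   [vowel merger]
  fukomvi → fokomvi   [vowel merger]
  giving Gavas fokomvi.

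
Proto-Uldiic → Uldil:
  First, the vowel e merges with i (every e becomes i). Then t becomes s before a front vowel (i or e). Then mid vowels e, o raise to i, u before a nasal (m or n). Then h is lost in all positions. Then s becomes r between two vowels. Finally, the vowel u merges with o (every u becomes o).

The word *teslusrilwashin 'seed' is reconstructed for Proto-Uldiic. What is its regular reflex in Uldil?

Uldil: start from *teslusrilwashin.
  rule 1 (vowel merger): teslusrilwashin → tislusrilwashin
  rule 2 (palatalisation): tislusrilwashin → sislusrilwashin
  rule 3: no change — sislusrilwashin
  rule 4 (h-loss): sislusrilwashin → sislusrilwasin
  rule 5 (rhotacism): sislusrilwasin → sislusrilwarin
  rule 6 (vowel merger): sislusrilwarin → sislosrilwarin
  ⇒ Uldil sislosrilwarin

sislosrilwarin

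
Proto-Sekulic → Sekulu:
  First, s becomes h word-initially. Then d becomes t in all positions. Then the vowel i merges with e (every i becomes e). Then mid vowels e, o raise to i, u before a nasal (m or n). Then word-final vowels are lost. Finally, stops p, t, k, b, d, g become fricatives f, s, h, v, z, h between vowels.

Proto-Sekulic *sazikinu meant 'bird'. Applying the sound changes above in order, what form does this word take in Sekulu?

Sekulu: *sazikinu
  sazikinu → hazikinu   [debuccalisation]
  hazikinu (rule 2 does not apply)
  hazikinu → hazekenu   [vowel merger]
  hazekenu → hazekinu   [pre-nasal raising]
  hazekinu → hazekin   [apocope]
  hazekin → hazehin   [intervocalic lenition]
  giving Sekulu hazehin.

hazehin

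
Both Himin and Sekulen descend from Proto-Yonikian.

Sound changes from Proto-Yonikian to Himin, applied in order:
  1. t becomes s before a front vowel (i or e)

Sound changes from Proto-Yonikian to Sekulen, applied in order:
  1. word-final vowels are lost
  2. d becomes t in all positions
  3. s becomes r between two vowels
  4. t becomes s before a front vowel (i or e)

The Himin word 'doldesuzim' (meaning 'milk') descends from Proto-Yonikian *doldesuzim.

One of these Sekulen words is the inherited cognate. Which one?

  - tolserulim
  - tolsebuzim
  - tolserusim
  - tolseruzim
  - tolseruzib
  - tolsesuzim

Sekulen: *doldesuzim > toltesuzim > tolteruzim > tolseruzim  (by unconditioned shift, rhotacism, palatalisation)

tolseruzim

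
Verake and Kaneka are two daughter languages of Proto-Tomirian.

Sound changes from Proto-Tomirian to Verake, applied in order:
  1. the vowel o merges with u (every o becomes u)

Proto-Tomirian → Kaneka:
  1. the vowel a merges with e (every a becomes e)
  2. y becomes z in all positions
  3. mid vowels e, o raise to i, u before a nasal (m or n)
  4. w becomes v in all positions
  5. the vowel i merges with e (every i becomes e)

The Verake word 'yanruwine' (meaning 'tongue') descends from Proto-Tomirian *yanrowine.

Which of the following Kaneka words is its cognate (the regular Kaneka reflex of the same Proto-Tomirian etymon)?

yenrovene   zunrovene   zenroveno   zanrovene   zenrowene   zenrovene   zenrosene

Kaneka: *yanrowine
  yanrowine → yenrowine   [vowel merger]
  yenrowine → zenrowine   [unconditioned shift]
  zenrowine → zinrowine   [pre-nasal raising]
  zinrowine → zinrovine   [unconditioned shift]
  zinrovine → zenrovene   [vowel merger]
  giving Kaneka zenrovene.
Only 'zenrovene' matches the regular Kaneka development of *yanrowine.

zenrovene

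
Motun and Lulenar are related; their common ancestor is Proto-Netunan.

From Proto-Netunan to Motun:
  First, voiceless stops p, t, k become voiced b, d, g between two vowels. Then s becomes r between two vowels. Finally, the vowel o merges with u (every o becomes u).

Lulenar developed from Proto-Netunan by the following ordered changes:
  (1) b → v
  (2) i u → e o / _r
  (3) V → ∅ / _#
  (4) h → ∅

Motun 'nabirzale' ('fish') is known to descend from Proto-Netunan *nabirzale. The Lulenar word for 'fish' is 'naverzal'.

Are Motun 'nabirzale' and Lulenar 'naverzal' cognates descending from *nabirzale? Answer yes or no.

yes

Derive the expected Lulenar reflex of *nabirzale:
Lulenar: *nabirzale
  nabirzale → navirzale   [unconditioned shift]
  navirzale → naverzale   [pre-rhotic lowering]
  naverzale → naverzal   [apocope]
  naverzal (rule 4 does not apply)
  giving Lulenar naverzal.
Lulenar 'naverzal' matches the regular reflex exactly, so the pair is cognate.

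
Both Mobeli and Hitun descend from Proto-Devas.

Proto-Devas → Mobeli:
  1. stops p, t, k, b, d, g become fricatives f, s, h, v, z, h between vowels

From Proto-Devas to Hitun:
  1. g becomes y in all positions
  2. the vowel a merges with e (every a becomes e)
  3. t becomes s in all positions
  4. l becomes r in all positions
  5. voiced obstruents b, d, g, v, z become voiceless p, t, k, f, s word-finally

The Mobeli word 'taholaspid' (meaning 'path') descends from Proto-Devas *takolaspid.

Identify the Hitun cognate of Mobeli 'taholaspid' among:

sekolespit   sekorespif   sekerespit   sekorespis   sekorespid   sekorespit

Hitun: *takolaspid > tekolespid > sekolespid > sekorespid > sekorespit  (by vowel merger, unconditioned shift, unconditioned shift, final devoicing)
Only 'sekorespit' matches the regular Hitun development of *takolaspid.

sekorespit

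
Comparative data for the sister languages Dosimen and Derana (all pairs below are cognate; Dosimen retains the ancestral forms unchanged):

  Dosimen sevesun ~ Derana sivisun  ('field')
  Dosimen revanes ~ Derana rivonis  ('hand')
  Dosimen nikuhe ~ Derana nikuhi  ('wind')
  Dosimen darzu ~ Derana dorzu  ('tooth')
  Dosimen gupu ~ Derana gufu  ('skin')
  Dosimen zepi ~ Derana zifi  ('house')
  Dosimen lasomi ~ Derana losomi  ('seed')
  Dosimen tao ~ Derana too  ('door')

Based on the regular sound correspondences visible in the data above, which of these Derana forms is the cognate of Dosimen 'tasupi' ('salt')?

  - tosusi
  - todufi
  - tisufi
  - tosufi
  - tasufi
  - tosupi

lasomi ~ losomi — Dosimen a corresponds to Derana o after a consonant, before a consonant other than r, m, n, p, b, f, v.
zepi ~ zifi — Dosimen p corresponds to Derana f between vowels (before a front vowel).
Applying these to Dosimen 'tasupi':
  tasupi → tosupi   (a→o after a consonant, before a consonant other than r, m, n, p, b, f, v)
  tosupi → tosufi   (p→f between vowels (before a front vowel))
So the Derana cognate is 'tosufi'.

tosufi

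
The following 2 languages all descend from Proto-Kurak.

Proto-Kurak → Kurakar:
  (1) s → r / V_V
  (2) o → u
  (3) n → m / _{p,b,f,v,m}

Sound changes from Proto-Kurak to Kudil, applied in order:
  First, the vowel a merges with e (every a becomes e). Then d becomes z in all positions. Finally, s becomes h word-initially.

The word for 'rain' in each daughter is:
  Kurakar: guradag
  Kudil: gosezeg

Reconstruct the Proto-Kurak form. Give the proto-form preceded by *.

*gosadag

Position 2: Kurakar has u, Kudil has o. Kudil preserves o here (none of its changes turn any other segment into o), so the proto-segment is *o.
Position 6: Kurakar has a, Kudil has e. Kurakar preserves a here (none of its changes turn any other segment into a), so the proto-segment is *a.
Position 5: Kurakar has d, Kudil has z. Kurakar preserves d here (none of its changes turn any other segment into d), so the proto-segment is *d.
Verify the candidate proto-form against each daughter:
Kurakar: *gosadag
  gosadag → goradag   [rhotacism]
  goradag → guradag   [vowel merger]
  guradag (rule 3 does not apply)
  giving Kurakar guradag.
Kudil: *gosadag
  gosadag → gosedeg   [vowel merger]
  gosedeg → gosezeg   [unconditioned shift]
  gosezeg (rule 3 does not apply)
  giving Kudil gosezeg.
No other proto-form is consistent with every reflex, so the reconstruction is *gosadag.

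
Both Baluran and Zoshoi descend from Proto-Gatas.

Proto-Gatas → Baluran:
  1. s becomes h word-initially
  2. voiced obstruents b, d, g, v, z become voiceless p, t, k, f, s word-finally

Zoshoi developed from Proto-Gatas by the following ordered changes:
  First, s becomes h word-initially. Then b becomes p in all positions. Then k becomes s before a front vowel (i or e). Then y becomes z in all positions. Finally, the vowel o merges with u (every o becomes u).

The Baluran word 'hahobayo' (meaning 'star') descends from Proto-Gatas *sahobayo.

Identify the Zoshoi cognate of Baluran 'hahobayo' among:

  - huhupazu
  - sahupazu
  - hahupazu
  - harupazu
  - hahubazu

Zoshoi: *sahobayo > hahobayo > hahopayo > hahopazo > hahupazu  (by debuccalisation, unconditioned shift, unconditioned shift, vowel merger)

hahupazu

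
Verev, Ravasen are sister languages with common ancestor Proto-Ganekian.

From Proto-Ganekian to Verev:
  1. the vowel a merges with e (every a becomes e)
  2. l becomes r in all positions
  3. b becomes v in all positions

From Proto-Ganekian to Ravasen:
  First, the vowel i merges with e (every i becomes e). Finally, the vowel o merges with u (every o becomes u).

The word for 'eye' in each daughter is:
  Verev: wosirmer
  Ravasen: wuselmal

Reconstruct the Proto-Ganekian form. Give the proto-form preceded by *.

Position 2: Verev has o, Ravasen has u. Verev preserves o here (none of its changes turn any other segment into o), so the proto-segment is *o.
Position 4: Verev has i, Ravasen has e. Verev preserves i here (none of its changes turn any other segment into i), so the proto-segment is *i.
This points to *wosilmal. Verify forward in each daughter:
Verev: *wosilmal > wosilmel > wosirmer  (by vowel merger, unconditioned shift)
Ravasen: *wosilmal > woselmal > wuselmal  (by vowel merger, vowel merger)
Only *wosilmal yields all of Verev wosirmer, Ravasen wuselmal.

*wosilmal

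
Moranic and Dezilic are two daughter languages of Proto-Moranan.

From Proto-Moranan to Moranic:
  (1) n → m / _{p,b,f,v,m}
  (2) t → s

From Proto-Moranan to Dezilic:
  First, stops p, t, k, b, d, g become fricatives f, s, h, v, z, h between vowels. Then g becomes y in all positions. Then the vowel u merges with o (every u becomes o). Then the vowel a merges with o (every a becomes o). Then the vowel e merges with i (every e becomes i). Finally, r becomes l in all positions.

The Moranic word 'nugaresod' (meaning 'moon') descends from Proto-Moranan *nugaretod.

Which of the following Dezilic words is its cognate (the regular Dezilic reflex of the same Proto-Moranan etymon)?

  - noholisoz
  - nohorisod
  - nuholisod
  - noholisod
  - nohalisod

noholisod

Dezilic: start from *nugaretod.
  rule 1 (intervocalic lenition): nugaretod → nuharesod
  rule 2: no change — nuharesod
  rule 3 (vowel merger): nuharesod → noharesod
  rule 4 (vowel merger): noharesod → nohoresod
  rule 5 (vowel merger): nohoresod → nohorisod
  rule 6 (unconditioned shift): nohorisod → noholisod
  ⇒ Dezilic noholisod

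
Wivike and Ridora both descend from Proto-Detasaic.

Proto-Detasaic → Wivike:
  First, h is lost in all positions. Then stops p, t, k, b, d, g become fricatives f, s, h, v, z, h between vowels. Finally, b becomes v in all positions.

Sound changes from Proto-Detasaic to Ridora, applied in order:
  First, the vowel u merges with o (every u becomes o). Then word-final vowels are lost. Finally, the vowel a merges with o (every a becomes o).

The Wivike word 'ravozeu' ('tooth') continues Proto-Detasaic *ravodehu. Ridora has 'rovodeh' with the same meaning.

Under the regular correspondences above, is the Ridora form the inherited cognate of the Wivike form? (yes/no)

yes

Derive the expected Ridora reflex of *ravodehu:
Ridora: *ravodehu
  ravodehu → ravodeho   [vowel merger]
  ravodeho → ravodeh   [apocope]
  ravodeh → rovodeh   [vowel merger]
  giving Ridora rovodeh.
Ridora 'rovodeh' matches the regular reflex exactly, so the pair is cognate.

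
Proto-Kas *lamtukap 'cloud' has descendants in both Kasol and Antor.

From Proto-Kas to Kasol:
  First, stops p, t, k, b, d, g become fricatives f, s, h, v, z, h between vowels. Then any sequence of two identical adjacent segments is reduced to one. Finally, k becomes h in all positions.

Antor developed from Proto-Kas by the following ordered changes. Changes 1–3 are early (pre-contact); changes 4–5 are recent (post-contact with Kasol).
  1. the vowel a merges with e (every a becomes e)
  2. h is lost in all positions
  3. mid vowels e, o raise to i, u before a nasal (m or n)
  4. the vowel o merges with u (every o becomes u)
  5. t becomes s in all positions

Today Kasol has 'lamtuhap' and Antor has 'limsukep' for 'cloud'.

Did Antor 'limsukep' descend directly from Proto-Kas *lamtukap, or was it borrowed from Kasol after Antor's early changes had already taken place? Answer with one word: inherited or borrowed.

inherited

If inherited, *lamtukap would pass through all of Antor's changes:
Antor: *lamtukap
  lamtukap → lemtukep   [vowel merger]
  lemtukep (rule 2 does not apply)
  lemtukep → limtukep   [pre-nasal raising]
  limtukep (rule 4 does not apply)
  limtukep → limsukep   [unconditioned shift]
  giving Antor limsukep.
If borrowed from Kasol 'lamtuhap' after the early changes, it would undergo only the recent ones:
  rule 4 (vowel merger): no change (lamtuhap)
  rule 5 (unconditioned shift): lamtuhap → lamsuhap
  ⇒ as a loan: lamsuhap
Antor 'limsukep' matches the inherited outcome exactly, so it is an inherited cognate, not a loan.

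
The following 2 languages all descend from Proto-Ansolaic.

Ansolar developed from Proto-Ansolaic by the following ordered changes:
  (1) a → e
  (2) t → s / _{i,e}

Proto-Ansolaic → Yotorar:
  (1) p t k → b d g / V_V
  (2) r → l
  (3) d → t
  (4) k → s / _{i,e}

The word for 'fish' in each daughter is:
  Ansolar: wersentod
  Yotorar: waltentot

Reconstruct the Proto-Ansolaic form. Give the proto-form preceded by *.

Position 9: Ansolar has d, Yotorar has t. Ansolar preserves d here (none of its changes turn any other segment into d), so the proto-segment is *d.
Position 2: Ansolar has e, Yotorar has a. Yotorar preserves a here (none of its changes turn any other segment into a), so the proto-segment is *a.
Position 3: Ansolar has r, Yotorar has l. Ansolar preserves r here (none of its changes turn any other segment into r), so the proto-segment is *r.
Continuing position by position gives *wartentod; check it forward:
Ansolar: *wartentod
  wartentod → wertentod   [vowel merger]
  wertentod → wersentod   [palatalisation]
  giving Ansolar wersentod.
Yotorar: start from *wartentod.
  rule 1: no change — wartentod
  rule 2 (unconditioned shift): wartentod → waltentod
  rule 3 (unconditioned shift): waltentod → waltentot
  rule 4: no change — waltentot
  ⇒ Yotorar waltentot
Only *wartentod yields all of Ansolar wersentod, Yotorar waltentot.

*wartentod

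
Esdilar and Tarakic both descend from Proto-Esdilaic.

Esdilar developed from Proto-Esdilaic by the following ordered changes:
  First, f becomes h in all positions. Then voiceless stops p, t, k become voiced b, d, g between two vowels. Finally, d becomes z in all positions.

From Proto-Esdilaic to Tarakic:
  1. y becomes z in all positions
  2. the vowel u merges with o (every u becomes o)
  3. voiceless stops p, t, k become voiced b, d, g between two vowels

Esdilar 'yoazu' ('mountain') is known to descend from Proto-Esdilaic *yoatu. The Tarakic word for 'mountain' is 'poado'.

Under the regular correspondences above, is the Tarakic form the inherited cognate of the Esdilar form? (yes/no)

Derive the expected Tarakic reflex of *yoatu:
Tarakic: *yoatu
  yoatu → zoatu   [unconditioned shift]
  zoatu → zoato   [vowel merger]
  zoato → zoado   [intervocalic voicing]
  giving Tarakic zoado.
The regular Tarakic reflex would be 'zoado', but the attested form is 'poado'. The correspondence is irregular, so they are not cognates (the Tarakic form has a different source).

no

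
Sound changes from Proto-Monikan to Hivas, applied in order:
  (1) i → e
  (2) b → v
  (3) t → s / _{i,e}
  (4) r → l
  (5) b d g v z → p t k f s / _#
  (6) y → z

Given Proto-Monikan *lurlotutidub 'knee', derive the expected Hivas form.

lullotuseduf

Hivas: *lurlotutidub > lurlotutedub > lurlotuteduv > lurlotuseduv > lullotuseduv > lullotuseduf  (by vowel merger, unconditioned shift, palatalisation, unconditioned shift, final devoicing)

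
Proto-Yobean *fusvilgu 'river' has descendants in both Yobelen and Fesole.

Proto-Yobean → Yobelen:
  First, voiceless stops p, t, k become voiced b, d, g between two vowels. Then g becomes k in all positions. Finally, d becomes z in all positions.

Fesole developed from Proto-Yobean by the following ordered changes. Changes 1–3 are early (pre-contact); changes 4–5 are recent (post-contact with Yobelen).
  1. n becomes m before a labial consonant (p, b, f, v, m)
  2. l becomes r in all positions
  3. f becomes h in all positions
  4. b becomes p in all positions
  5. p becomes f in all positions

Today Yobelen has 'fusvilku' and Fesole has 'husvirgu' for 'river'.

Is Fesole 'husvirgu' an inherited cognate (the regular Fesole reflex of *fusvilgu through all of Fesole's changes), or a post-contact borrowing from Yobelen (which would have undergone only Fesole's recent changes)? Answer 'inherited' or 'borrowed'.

inherited

If inherited, *fusvilgu would pass through all of Fesole's changes:
Fesole: *fusvilgu > fusvirgu > husvirgu  (by unconditioned shift, unconditioned shift)
If borrowed from Yobelen 'fusvilku' after the early changes, it would undergo only the recent ones:
  rule 4 (unconditioned shift): no change (fusvilku)
  rule 5 (unconditioned shift): no change (fusvilku)
  ⇒ as a loan: fusvilku
Fesole 'husvirgu' matches the inherited outcome exactly, so it is an inherited cognate, not a loan.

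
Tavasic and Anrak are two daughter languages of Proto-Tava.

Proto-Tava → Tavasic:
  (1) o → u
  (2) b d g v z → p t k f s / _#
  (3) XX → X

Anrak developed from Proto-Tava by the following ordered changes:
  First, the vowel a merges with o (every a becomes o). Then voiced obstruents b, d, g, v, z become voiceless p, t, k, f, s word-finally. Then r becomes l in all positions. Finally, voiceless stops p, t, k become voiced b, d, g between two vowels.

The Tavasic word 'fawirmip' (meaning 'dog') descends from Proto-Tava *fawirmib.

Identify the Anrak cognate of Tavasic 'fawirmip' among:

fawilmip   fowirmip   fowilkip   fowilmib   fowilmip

fowilmip

Anrak: start from *fawirmib.
  rule 1 (vowel merger): fawirmib → fowirmib
  rule 2 (final devoicing): fowirmib → fowirmip
  rule 3 (unconditioned shift): fowirmip → fowilmip
  rule 4: no change — fowilmip
  ⇒ Anrak fowilmip
The other candidates each miss or misapply at least one Anrak change.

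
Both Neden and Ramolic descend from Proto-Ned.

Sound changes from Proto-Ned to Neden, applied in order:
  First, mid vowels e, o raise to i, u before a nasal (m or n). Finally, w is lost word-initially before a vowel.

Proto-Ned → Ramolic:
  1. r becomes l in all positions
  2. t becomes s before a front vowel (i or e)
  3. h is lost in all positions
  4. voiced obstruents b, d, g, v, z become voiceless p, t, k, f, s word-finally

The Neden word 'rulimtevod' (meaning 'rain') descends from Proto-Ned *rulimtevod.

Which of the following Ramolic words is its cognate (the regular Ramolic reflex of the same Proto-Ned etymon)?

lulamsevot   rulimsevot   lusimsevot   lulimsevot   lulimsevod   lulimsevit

Ramolic: *rulimtevod > lulimtevod > lulimsevod > lulimsevot  (by unconditioned shift, palatalisation, final devoicing)
Among the options, 'lulimsevot' alone shows every Ramolic change applied in order.

lulimsevot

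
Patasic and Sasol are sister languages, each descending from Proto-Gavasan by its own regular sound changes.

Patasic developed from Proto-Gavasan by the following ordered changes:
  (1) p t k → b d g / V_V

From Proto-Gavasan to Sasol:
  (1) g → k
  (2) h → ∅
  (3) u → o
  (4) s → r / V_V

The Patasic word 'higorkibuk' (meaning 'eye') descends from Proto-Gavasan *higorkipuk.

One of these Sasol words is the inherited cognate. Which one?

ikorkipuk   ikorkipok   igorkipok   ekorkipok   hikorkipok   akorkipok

ikorkipok

Sasol: *higorkipuk
  higorkipuk → hikorkipuk   [unconditioned shift]
  hikorkipuk → ikorkipuk   [h-loss]
  ikorkipuk → ikorkipok   [vowel merger]
  ikorkipok (rule 4 does not apply)
  giving Sasol ikorkipok.
Among the options, 'ikorkipok' alone shows every Sasol change applied in order.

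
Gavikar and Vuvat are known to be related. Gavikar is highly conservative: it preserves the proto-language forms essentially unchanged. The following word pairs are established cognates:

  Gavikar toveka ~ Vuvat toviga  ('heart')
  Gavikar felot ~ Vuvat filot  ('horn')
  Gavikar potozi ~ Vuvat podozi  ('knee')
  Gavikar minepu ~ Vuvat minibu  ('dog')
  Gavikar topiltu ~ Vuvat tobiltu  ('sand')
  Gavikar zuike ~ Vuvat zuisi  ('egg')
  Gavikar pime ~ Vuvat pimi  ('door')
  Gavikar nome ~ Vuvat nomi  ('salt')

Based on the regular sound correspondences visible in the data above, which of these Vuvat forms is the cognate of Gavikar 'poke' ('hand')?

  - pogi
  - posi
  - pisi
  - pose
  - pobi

zuike ~ zuisi — Gavikar k corresponds to Vuvat s between vowels (before a front vowel).
zuike ~ zuisi, pime ~ pimi — Gavikar e corresponds to Vuvat i word-finally.
Applying these to Gavikar 'poke':
  poke → pose   (k→s between vowels (before a front vowel))
  pose → posi   (e→i word-finally)
So the Vuvat cognate is 'posi'.

posi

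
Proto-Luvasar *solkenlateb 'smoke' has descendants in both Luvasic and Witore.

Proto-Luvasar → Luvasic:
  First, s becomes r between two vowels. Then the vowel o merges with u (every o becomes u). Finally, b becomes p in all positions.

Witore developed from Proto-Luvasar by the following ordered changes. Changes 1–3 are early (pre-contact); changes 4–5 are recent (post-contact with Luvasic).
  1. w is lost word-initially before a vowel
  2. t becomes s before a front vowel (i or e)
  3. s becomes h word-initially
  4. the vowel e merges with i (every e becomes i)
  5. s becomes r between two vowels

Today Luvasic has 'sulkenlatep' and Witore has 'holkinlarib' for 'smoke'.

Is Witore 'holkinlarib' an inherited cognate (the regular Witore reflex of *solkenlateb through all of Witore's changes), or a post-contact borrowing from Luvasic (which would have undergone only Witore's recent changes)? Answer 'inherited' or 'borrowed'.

inherited

If inherited, *solkenlateb would pass through all of Witore's changes:
Witore: *solkenlateb
  solkenlateb (rule 1 does not apply)
  solkenlateb → solkenlaseb   [palatalisation]
  solkenlaseb → holkenlaseb   [debuccalisation]
  holkenlaseb → holkinlasib   [vowel merger]
  holkinlasib → holkinlarib   [rhotacism]
  giving Witore holkinlarib.
If borrowed from Luvasic 'sulkenlatep' after the early changes, it would undergo only the recent ones:
  rule 4 (vowel merger): sulkenlatep → sulkinlatip
  rule 5 (rhotacism): no change (sulkinlatip)
  ⇒ as a loan: sulkinlatip
Witore 'holkinlarib' matches the inherited outcome exactly, so it is an inherited cognate, not a loan.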